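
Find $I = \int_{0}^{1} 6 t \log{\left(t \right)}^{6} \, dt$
$\frac{135}{4}$

Start from the elementary integral
$$J(a) = \int_{0}^{1} 6 t^{a} \, dt = \frac{6}{a + 1}.$$

Differentiating under the integral sign brings down a factor of $\ln t$:
$$\frac{dJ}{da} = \int_{0}^{1} 6 t^{a} \log{\left(t \right)} \, dt = - \frac{6}{\left(a + 1\right)^{2}}.$$

Repeating $6$ times in total — each differentiation brings down another $\ln t$ — gives
$$\frac{d^{6}J}{da^{6}} = \int_{0}^{1} 6 t^{a} \log{\left(t \right)}^{6} \, dt = \frac{4320}{\left(a + 1\right)^{7}},$$
and the integrand here is exactly the target integrand, so $I = \frac{4320}{\left(a + 1\right)^{7}}$.

Setting $a = 1$:
$$I = \frac{135}{4}.$$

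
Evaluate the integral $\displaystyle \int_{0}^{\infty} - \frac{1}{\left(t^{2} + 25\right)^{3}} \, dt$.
$- \frac{3 \pi}{50000}$

Begin with the known result
$$J(a) = \int_{0}^{\infty} - \frac{1}{a^{2} + t^{2}} \, dt = - \frac{\pi}{2 a}.$$

Differentiating under the integral sign with respect to $a$,
$$\frac{dJ}{da} = \int_{0}^{\infty} \frac{2 a}{\left(a^{2} + t^{2}\right)^{2}} \, dt = \frac{\pi}{2 a^{2}},$$
so $\int_{0}^{\infty} - \frac{1}{\left(a^{2} + t^{2}\right)^{2}} \, dt = - \frac{\pi}{4 a^{3}}$.

Repeating — each differentiation of $1/(t^2+a^2)^j$ produces $-2ja/(t^2+a^2)^{j+1}$ — and dividing through by $-2ja$ at each step yields, after $2$ differentiations in total,
$$\int_{0}^{\infty} - \frac{1}{\left(a^{2} + t^{2}\right)^{3}} \, dt = - \frac{3 \pi}{16 a^{5}}.$$

Setting $a = 5$:
$$I = - \frac{3 \pi}{50000}.$$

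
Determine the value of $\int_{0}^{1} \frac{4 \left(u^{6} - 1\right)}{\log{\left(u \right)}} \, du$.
$\log{\left(2401 \right)}$

Consider the one-parameter family: let $I(a) = \int_{0}^{1} \frac{4 \left(u^{a} - 1\right)}{\log{\left(u \right)}} \, du$.

Since $\dfrac{\partial}{\partial a}\,u^{a} = u^{a} \ln u$, the $\ln u$ in the denominator cancels and
$$\frac{dI}{da} = \int_{0}^{1} 4 u^{a} \, du = 4 \left[\frac{u^{a+1}}{a+1}\right]_0^1 = \frac{4}{a + 1}.$$

Integrating with respect to $a$ gives $I(a) = 4 \log{\left(a + 1 \right)} + C$.

At $a = 0$ the integrand is identically $0$, so $I(0) = 0$. The closed form gives $0$, hence $C = 0$.

Setting $a = 6$:
$$I = \log{\left(2401 \right)}.$$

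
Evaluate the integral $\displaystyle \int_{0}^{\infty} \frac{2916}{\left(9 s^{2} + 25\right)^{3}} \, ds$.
$\frac{729 \pi}{12500}$

Recall the elementary integral
$$J(a) = \int_{0}^{\infty} \frac{4}{a^{2} + s^{2}} \, ds = \frac{2 \pi}{a}.$$

Differentiating under the integral sign with respect to $a$,
$$\frac{dJ}{da} = \int_{0}^{\infty} - \frac{8 a}{\left(a^{2} + s^{2}\right)^{2}} \, ds = - \frac{2 \pi}{a^{2}},$$
so $\int_{0}^{\infty} \frac{4}{\left(a^{2} + s^{2}\right)^{2}} \, ds = \frac{\pi}{a^{3}}$.

Repeating — each differentiation of $1/(s^2+a^2)^j$ produces $-2ja/(s^2+a^2)^{j+1}$ — and dividing through by $-2ja$ at each step yields, after $2$ differentiations in total,
$$\int_{0}^{\infty} \frac{4}{\left(a^{2} + s^{2}\right)^{3}} \, ds = \frac{3 \pi}{4 a^{5}}.$$

Setting $a = \frac{5}{3}$:
$$I = \frac{729 \pi}{12500}.$$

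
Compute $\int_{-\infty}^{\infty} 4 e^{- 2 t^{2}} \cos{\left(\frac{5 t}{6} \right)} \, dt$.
$\frac{2 \sqrt{2} \sqrt{\pi}}{e^{\frac{25}{288}}}$

Treat the cosine frequency as a parameter and define $I(b) = \int_{-\infty}^{\infty} 4 e^{- 2 t^{2}} \cos{\left(b t \right)} \, dt$.

Differentiating under the integral sign,
$$I'(b) = \int_{-\infty}^{\infty} - 4 t e^{- 2 t^{2}} \sin{\left(b t \right)} \, dt.$$

Integrate $\int_{-\infty}^{\infty} t \sin(b t)\, e^{- 2 t^{2}}\, dt$ by parts with $u = \sin(b t)$ and $dv = t\, e^{- 2 t^{2}}\, dt$, giving $v = - \frac{e^{- 2 t^{2}}}{4}$. The boundary term vanishes and
$$\int_{-\infty}^{\infty} t \sin(b t)\, e^{- 2 t^{2}}\, dt = \frac{b}{4} \int_{-\infty}^{\infty} \cos(b t)\, e^{- 2 t^{2}}\, dt,$$
so $I'(b) = - \frac{b}{4}\, I(b)$.

This is a separable first-order ODE; solving with the initial condition $I(0) = \int_{-\infty}^{\infty} 4 e^{- 2 t^{2}}\,dt = 2 \sqrt{2} \sqrt{\pi}$ gives
$$I(b) = 2 \sqrt{2} \sqrt{\pi} e^{- \frac{b^{2}}{8}}.$$

Setting $b = \frac{5}{6}$:
$$I = \frac{2 \sqrt{2} \sqrt{\pi}}{e^{\frac{25}{288}}}.$$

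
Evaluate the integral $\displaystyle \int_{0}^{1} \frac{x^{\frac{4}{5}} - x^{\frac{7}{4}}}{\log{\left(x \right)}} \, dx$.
$- \log{\left(\frac{55}{36} \right)}$

Introduce a parameter $a$ in the exponent: let $I(a) = \int_{0}^{1} \frac{x^{\frac{4}{5}} - x^{a}}{\log{\left(x \right)}} \, dx$.

Since $\dfrac{\partial}{\partial a}\,x^{a} = x^{a} \ln x$, the $\ln x$ in the denominator cancels and
$$\frac{dI}{da} = \int_{0}^{1} -1 x^{a} \, dx = -1 \left[\frac{x^{a+1}}{a+1}\right]_0^1 = - \frac{1}{a + 1}.$$

Integrating with respect to $a$ gives $I(a) = - \log{\left(\frac{5 a}{9} + \frac{5}{9} \right)} + C$.

At $a = \frac{4}{5}$ the integrand is identically $0$, so $I(\frac{4}{5}) = 0$. The closed form gives $0$, hence $C = 0$.

Setting $a = \frac{7}{4}$:
$$I = - \log{\left(\frac{55}{36} \right)}.$$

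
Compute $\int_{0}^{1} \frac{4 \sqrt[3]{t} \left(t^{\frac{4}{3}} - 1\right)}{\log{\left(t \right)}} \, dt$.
$\log{\left(16 \right)}$

Replace the exponent $\frac{1}{3}$ by a parameter $a$: let $I(a) = \int_{0}^{1} \frac{4 \left(t^{\frac{5}{3}} - t^{a}\right)}{\log{\left(t \right)}} \, dt$.

Since $\dfrac{\partial}{\partial a}\,t^{a} = t^{a} \ln t$, the $\ln t$ in the denominator cancels and
$$\frac{dI}{da} = \int_{0}^{1} -4 t^{a} \, dt = -4 \left[\frac{t^{a+1}}{a+1}\right]_0^1 = - \frac{4}{a + 1}.$$

Integrating with respect to $a$ gives $I(a) = - \log{\left(\frac{81 \left(a + 1\right)^{4}}{4096} \right)} + C$.

At $a = \frac{5}{3}$ the integrand is identically $0$, so $I(\frac{5}{3}) = 0$. The closed form gives $0$, hence $C = 0$.

Setting $a = \frac{1}{3}$:
$$I = \log{\left(16 \right)}.$$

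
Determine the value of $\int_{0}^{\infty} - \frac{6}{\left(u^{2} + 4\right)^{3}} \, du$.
$- \frac{9 \pi}{256}$

Begin with the known result
$$J(a) = \int_{0}^{\infty} - \frac{6}{a^{2} + u^{2}} \, du = - \frac{3 \pi}{a}.$$

Differentiating under the integral sign with respect to $a$,
$$\frac{dJ}{da} = \int_{0}^{\infty} \frac{12 a}{\left(a^{2} + u^{2}\right)^{2}} \, du = \frac{3 \pi}{a^{2}},$$
so $\int_{0}^{\infty} - \frac{6}{\left(a^{2} + u^{2}\right)^{2}} \, du = - \frac{3 \pi}{2 a^{3}}$.

Repeating — each differentiation of $1/(u^2+a^2)^j$ produces $-2ja/(u^2+a^2)^{j+1}$ — and dividing through by $-2ja$ at each step yields, after $2$ differentiations in total,
$$\int_{0}^{\infty} - \frac{6}{\left(a^{2} + u^{2}\right)^{3}} \, du = - \frac{9 \pi}{8 a^{5}}.$$

Setting $a = 2$:
$$I = - \frac{9 \pi}{256}.$$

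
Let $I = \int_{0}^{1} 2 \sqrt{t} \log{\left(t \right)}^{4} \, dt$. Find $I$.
$\frac{512}{81}$

Begin with the known integral
$$J(a) = \int_{0}^{1} 2 t^{a} \, dt = \frac{2}{a + 1}.$$

Differentiating under the integral sign brings down a factor of $\ln t$:
$$\frac{dJ}{da} = \int_{0}^{1} 2 t^{a} \log{\left(t \right)} \, dt = - \frac{2}{\left(a + 1\right)^{2}}.$$

Repeating $4$ times in total — each differentiation brings down another $\ln t$ — gives
$$\frac{d^{4}J}{da^{4}} = \int_{0}^{1} 2 t^{a} \log{\left(t \right)}^{4} \, dt = \frac{48}{\left(a + 1\right)^{5}},$$
and the integrand here is exactly the target integrand, so $I = \frac{48}{\left(a + 1\right)^{5}}$.

Setting $a = \frac{1}{2}$:
$$I = \frac{512}{81}.$$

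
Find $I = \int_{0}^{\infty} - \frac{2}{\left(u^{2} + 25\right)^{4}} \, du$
$- \frac{\pi}{250000}$

Start from the standard arctangent integral
$$J(a) = \int_{0}^{\infty} - \frac{2}{a^{2} + u^{2}} \, du = - \frac{\pi}{a}.$$

Differentiating under the integral sign with respect to $a$,
$$\frac{dJ}{da} = \int_{0}^{\infty} \frac{4 a}{\left(a^{2} + u^{2}\right)^{2}} \, du = \frac{\pi}{a^{2}},$$
so $\int_{0}^{\infty} - \frac{2}{\left(a^{2} + u^{2}\right)^{2}} \, du = - \frac{\pi}{2 a^{3}}$.

Repeating — each differentiation of $1/(u^2+a^2)^j$ produces $-2ja/(u^2+a^2)^{j+1}$ — and dividing through by $-2ja$ at each step yields, after $3$ differentiations in total,
$$\int_{0}^{\infty} - \frac{2}{\left(a^{2} + u^{2}\right)^{4}} \, du = - \frac{5 \pi}{16 a^{7}}.$$

Setting $a = 5$:
$$I = - \frac{\pi}{250000}.$$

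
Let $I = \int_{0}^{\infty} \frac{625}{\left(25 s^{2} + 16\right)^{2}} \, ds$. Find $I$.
$\frac{125 \pi}{256}$

Begin with the known result
$$J(a) = \int_{0}^{\infty} \frac{1}{a^{2} + s^{2}} \, ds = \frac{\pi}{2 a}.$$

Differentiating under the integral sign with respect to $a$,
$$\frac{dJ}{da} = \int_{0}^{\infty} - \frac{2 a}{\left(a^{2} + s^{2}\right)^{2}} \, ds = - \frac{\pi}{2 a^{2}},$$
so $\int_{0}^{\infty} \frac{1}{\left(a^{2} + s^{2}\right)^{2}} \, ds = \frac{\pi}{4 a^{3}}$.

Setting $a = \frac{4}{5}$:
$$I = \frac{125 \pi}{256}.$$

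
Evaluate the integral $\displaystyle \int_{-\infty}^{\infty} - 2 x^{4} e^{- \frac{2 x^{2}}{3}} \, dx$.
$- \frac{27 \sqrt{6} \sqrt{\pi}}{16}$

Start from the elementary integral
$$J(a) = \int_{-\infty}^{\infty} - 2 e^{- a x^{2}} \, dx = - \frac{2 \sqrt{\pi}}{\sqrt{a}}.$$

Differentiating under the integral sign brings down a factor of $(-x^2)$:
$$\frac{dJ}{da} = \int_{-\infty}^{\infty} 2 x^{2} e^{- a x^{2}} \, dx = \frac{\sqrt{\pi}}{a^{\frac{3}{2}}}.$$

Repeating twice in total — each differentiation brings down another $(-x^2)$ — gives
$$\frac{d^{2}J}{da^{2}} = \int_{-\infty}^{\infty} - 2 x^{4} e^{- a x^{2}} \, dx = - \frac{3 \sqrt{\pi}}{2 a^{\frac{5}{2}}},$$
and the integrand here is exactly the target integrand, so $I = - \frac{3 \sqrt{\pi}}{2 a^{\frac{5}{2}}}$.

Setting $a = \frac{2}{3}$:
$$I = - \frac{27 \sqrt{6} \sqrt{\pi}}{16}.$$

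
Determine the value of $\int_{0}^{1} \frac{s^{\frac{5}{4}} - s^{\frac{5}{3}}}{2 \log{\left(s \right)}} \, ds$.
$\log{\left(\frac{3 \sqrt{6}}{8} \right)}$

Consider the one-parameter family: let $I(a) = \int_{0}^{1} \frac{- s^{\frac{5}{3}} + s^{a}}{2 \log{\left(s \right)}} \, ds$.

Since $\dfrac{\partial}{\partial a}\,s^{a} = s^{a} \ln s$, the $\ln s$ in the denominator cancels and
$$\frac{dI}{da} = \int_{0}^{1} \frac{1}{2} s^{a} \, ds = \frac{1}{2} \left[\frac{s^{a+1}}{a+1}\right]_0^1 = \frac{1}{2 \left(a + 1\right)}.$$

Integrating with respect to $a$ gives $I(a) = \log{\left(\frac{\sqrt{6} \sqrt{a + 1}}{4} \right)} + C$.

At $a = \frac{5}{3}$ the integrand is identically $0$, so $I(\frac{5}{3}) = 0$. The closed form gives $0$, hence $C = 0$.

Setting $a = \frac{5}{4}$:
$$I = \log{\left(\frac{3 \sqrt{6}}{8} \right)}.$$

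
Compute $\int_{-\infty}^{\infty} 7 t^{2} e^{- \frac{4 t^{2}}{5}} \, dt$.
$\frac{35 \sqrt{5} \sqrt{\pi}}{16}$

Start from the elementary integral
$$J(a) = \int_{-\infty}^{\infty} 7 e^{- a t^{2}} \, dt = \frac{7 \sqrt{\pi}}{\sqrt{a}}.$$

Differentiating under the integral sign brings down a factor of $(-t^2)$:
$$\frac{dJ}{da} = \int_{-\infty}^{\infty} - 7 t^{2} e^{- a t^{2}} \, dt = - \frac{7 \sqrt{\pi}}{2 a^{\frac{3}{2}}}.$$

The integral on the left is $-I$, so $I = \frac{7 \sqrt{\pi}}{2 a^{\frac{3}{2}}}$.

Setting $a = \frac{4}{5}$:
$$I = \frac{35 \sqrt{5} \sqrt{\pi}}{16}.$$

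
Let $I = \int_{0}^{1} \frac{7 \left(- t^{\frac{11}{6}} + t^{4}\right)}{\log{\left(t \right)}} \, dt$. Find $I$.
$\log{\left(\frac{21870000000}{410338673} \right)}$

Replace the exponent $4$ by a parameter $a$: let $I(a) = \int_{0}^{1} \frac{7 \left(- t^{\frac{11}{6}} + t^{a}\right)}{\log{\left(t \right)}} \, dt$.

Since $\dfrac{\partial}{\partial a}\,t^{a} = t^{a} \ln t$, the $\ln t$ in the denominator cancels and
$$\frac{dI}{da} = \int_{0}^{1} 7 t^{a} \, dt = 7 \left[\frac{t^{a+1}}{a+1}\right]_0^1 = \frac{7}{a + 1}.$$

Integrating with respect to $a$ gives $I(a) = \log{\left(\frac{279936 \left(a + 1\right)^{7}}{410338673} \right)} + C$.

At $a = \frac{11}{6}$ the integrand is identically $0$, so $I(\frac{11}{6}) = 0$. The closed form gives $0$, hence $C = 0$.

Setting $a = 4$:
$$I = \log{\left(\frac{21870000000}{410338673} \right)}.$$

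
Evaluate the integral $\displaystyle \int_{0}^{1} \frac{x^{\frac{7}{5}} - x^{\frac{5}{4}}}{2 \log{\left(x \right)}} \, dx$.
$\log{\left(\frac{4 \sqrt{15}}{15} \right)}$

Introduce a parameter $a$ in the exponent: let $I(a) = \int_{0}^{1} \frac{x^{\frac{7}{5}} - x^{a}}{2 \log{\left(x \right)}} \, dx$.

Since $\dfrac{\partial}{\partial a}\,x^{a} = x^{a} \ln x$, the $\ln x$ in the denominator cancels and
$$\frac{dI}{da} = \int_{0}^{1} - \frac{1}{2} x^{a} \, dx = - \frac{1}{2} \left[\frac{x^{a+1}}{a+1}\right]_0^1 = - \frac{1}{2 a + 2}.$$

Integrating with respect to $a$ gives $I(a) = - \frac{\log{\left(a + 1 \right)}}{2} - \frac{\log{\left(5 \right)}}{2} + \frac{\log{\left(12 \right)}}{2} + C$.

At $a = \frac{7}{5}$ the integrand is identically $0$, so $I(\frac{7}{5}) = 0$. The closed form gives $0$, hence $C = 0$.

Setting $a = \frac{5}{4}$:
$$I = \log{\left(\frac{4 \sqrt{15}}{15} \right)}.$$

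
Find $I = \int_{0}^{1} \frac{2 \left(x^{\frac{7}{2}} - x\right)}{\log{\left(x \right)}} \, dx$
$\log{\left(\frac{81}{16} \right)}$

Consider the one-parameter family: let $I(a) = \int_{0}^{1} \frac{2 \left(- x + x^{a}\right)}{\log{\left(x \right)}} \, dx$.

Since $\dfrac{\partial}{\partial a}\,x^{a} = x^{a} \ln x$, the $\ln x$ in the denominator cancels and
$$\frac{dI}{da} = \int_{0}^{1} 2 x^{a} \, dx = 2 \left[\frac{x^{a+1}}{a+1}\right]_0^1 = \frac{2}{a + 1}.$$

Integrating with respect to $a$ gives $I(a) = \log{\left(\frac{\left(a + 1\right)^{2}}{4} \right)} + C$.

At $a = 1$ the integrand is identically $0$, so $I(1) = 0$. The closed form gives $0$, hence $C = 0$.

Setting $a = \frac{7}{2}$:
$$I = \log{\left(\frac{81}{16} \right)}.$$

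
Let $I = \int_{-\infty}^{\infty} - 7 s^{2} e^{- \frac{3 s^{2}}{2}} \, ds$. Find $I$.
$- \frac{7 \sqrt{6} \sqrt{\pi}}{9}$

Consider the simpler parametrised integral
$$J(a) = \int_{-\infty}^{\infty} - 7 e^{- a s^{2}} \, ds = - \frac{7 \sqrt{\pi}}{\sqrt{a}}.$$

Differentiating under the integral sign brings down a factor of $(-s^2)$:
$$\frac{dJ}{da} = \int_{-\infty}^{\infty} 7 s^{2} e^{- a s^{2}} \, ds = \frac{7 \sqrt{\pi}}{2 a^{\frac{3}{2}}}.$$

The integral on the left is $-I$, so $I = - \frac{7 \sqrt{\pi}}{2 a^{\frac{3}{2}}}$.

Setting $a = \frac{3}{2}$:
$$I = - \frac{7 \sqrt{6} \sqrt{\pi}}{9}.$$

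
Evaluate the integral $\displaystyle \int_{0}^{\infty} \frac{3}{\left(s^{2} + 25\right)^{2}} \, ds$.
$\frac{3 \pi}{500}$

Begin with the known result
$$J(a) = \int_{0}^{\infty} \frac{3}{a^{2} + s^{2}} \, ds = \frac{3 \pi}{2 a}.$$

Differentiating under the integral sign with respect to $a$,
$$\frac{dJ}{da} = \int_{0}^{\infty} - \frac{6 a}{\left(a^{2} + s^{2}\right)^{2}} \, ds = - \frac{3 \pi}{2 a^{2}},$$
so $\int_{0}^{\infty} \frac{3}{\left(a^{2} + s^{2}\right)^{2}} \, ds = \frac{3 \pi}{4 a^{3}}$.

Setting $a = 5$:
$$I = \frac{3 \pi}{500}.$$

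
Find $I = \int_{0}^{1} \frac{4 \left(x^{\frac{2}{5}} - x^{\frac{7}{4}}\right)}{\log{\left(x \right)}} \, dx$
$- \log{\left(\frac{9150625}{614656} \right)}$

Introduce a parameter $a$ in the exponent: let $I(a) = \int_{0}^{1} \frac{4 \left(x^{\frac{2}{5}} - x^{a}\right)}{\log{\left(x \right)}} \, dx$.

Since $\dfrac{\partial}{\partial a}\,x^{a} = x^{a} \ln x$, the $\ln x$ in the denominator cancels and
$$\frac{dI}{da} = \int_{0}^{1} -4 x^{a} \, dx = -4 \left[\frac{x^{a+1}}{a+1}\right]_0^1 = - \frac{4}{a + 1}.$$

Integrating with respect to $a$ gives $I(a) = - \log{\left(\frac{625 \left(a + 1\right)^{4}}{2401} \right)} + C$.

At $a = \frac{2}{5}$ the integrand is identically $0$, so $I(\frac{2}{5}) = 0$. The closed form gives $0$, hence $C = 0$.

Setting $a = \frac{7}{4}$:
$$I = - \log{\left(\frac{9150625}{614656} \right)}.$$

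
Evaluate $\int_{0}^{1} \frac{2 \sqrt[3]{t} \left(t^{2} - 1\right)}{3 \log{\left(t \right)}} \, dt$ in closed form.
$- \frac{4 \log{\left(2 \right)}}{3} + \frac{2 \log{\left(10 \right)}}{3}$

Replace the exponent $\frac{1}{3}$ by a parameter $a$: let $I(a) = \int_{0}^{1} \frac{2 \left(t^{\frac{7}{3}} - t^{a}\right)}{3 \log{\left(t \right)}} \, dt$.

Since $\dfrac{\partial}{\partial a}\,t^{a} = t^{a} \ln t$, the $\ln t$ in the denominator cancels and
$$\frac{dI}{da} = \int_{0}^{1} - \frac{2}{3} t^{a} \, dt = - \frac{2}{3} \left[\frac{t^{a+1}}{a+1}\right]_0^1 = - \frac{2}{3 a + 3}.$$

Integrating with respect to $a$ gives $I(a) = - \frac{2 \log{\left(a + 1 \right)}}{3} - \frac{2 \log{\left(3 \right)}}{3} + \frac{2 \log{\left(10 \right)}}{3} + C$.

At $a = \frac{7}{3}$ the integrand is identically $0$, so $I(\frac{7}{3}) = 0$. The closed form gives $0$, hence $C = 0$.

Setting $a = \frac{1}{3}$:
$$I = - \frac{4 \log{\left(2 \right)}}{3} + \frac{2 \log{\left(10 \right)}}{3}.$$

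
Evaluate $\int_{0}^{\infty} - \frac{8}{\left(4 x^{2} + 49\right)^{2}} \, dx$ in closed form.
$- \frac{\pi}{343}$

Begin with the known result
$$J(a) = \int_{0}^{\infty} - \frac{1}{2 \left(a^{2} + x^{2}\right)} \, dx = - \frac{\pi}{4 a}.$$

Differentiating under the integral sign with respect to $a$,
$$\frac{dJ}{da} = \int_{0}^{\infty} \frac{a}{\left(a^{2} + x^{2}\right)^{2}} \, dx = \frac{\pi}{4 a^{2}},$$
so $\int_{0}^{\infty} - \frac{1}{2 \left(a^{2} + x^{2}\right)^{2}} \, dx = - \frac{\pi}{8 a^{3}}$.

Setting $a = \frac{7}{2}$:
$$I = - \frac{\pi}{343}.$$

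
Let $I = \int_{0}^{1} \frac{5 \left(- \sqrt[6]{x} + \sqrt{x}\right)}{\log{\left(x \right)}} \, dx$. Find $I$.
$- \log{\left(\frac{16807}{59049} \right)}$

Introduce a parameter $a$ in the exponent: let $I(a) = \int_{0}^{1} \frac{5 \left(\sqrt{x} - x^{a}\right)}{\log{\left(x \right)}} \, dx$.

Since $\dfrac{\partial}{\partial a}\,x^{a} = x^{a} \ln x$, the $\ln x$ in the denominator cancels and
$$\frac{dI}{da} = \int_{0}^{1} -5 x^{a} \, dx = -5 \left[\frac{x^{a+1}}{a+1}\right]_0^1 = - \frac{5}{a + 1}.$$

Integrating with respect to $a$ gives $I(a) = - \log{\left(\frac{32 \left(a + 1\right)^{5}}{243} \right)} + C$.

At $a = \frac{1}{2}$ the integrand is identically $0$, so $I(\frac{1}{2}) = 0$. The closed form gives $0$, hence $C = 0$.

Setting $a = \frac{1}{6}$:
$$I = - \log{\left(\frac{16807}{59049} \right)}.$$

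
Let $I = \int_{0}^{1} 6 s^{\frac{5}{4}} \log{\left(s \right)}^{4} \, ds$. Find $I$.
$\frac{16384}{6561}$

Consider the simpler parametrised integral
$$J(a) = \int_{0}^{1} 6 s^{a} \, ds = \frac{6}{a + 1}.$$

Differentiating under the integral sign brings down a factor of $\ln s$:
$$\frac{dJ}{da} = \int_{0}^{1} 6 s^{a} \log{\left(s \right)} \, ds = - \frac{6}{\left(a + 1\right)^{2}}.$$

Repeating $4$ times in total — each differentiation brings down another $\ln s$ — gives
$$\frac{d^{4}J}{da^{4}} = \int_{0}^{1} 6 s^{a} \log{\left(s \right)}^{4} \, ds = \frac{144}{\left(a + 1\right)^{5}},$$
and the integrand here is exactly the target integrand, so $I = \frac{144}{\left(a + 1\right)^{5}}$.

Setting $a = \frac{5}{4}$:
$$I = \frac{16384}{6561}.$$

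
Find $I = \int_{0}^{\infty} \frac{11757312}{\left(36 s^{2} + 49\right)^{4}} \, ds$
$\frac{43740 \pi}{117649}$

Recall the elementary integral
$$J(a) = \int_{0}^{\infty} \frac{7}{a^{2} + s^{2}} \, ds = \frac{7 \pi}{2 a}.$$

Differentiating under the integral sign with respect to $a$,
$$\frac{dJ}{da} = \int_{0}^{\infty} - \frac{14 a}{\left(a^{2} + s^{2}\right)^{2}} \, ds = - \frac{7 \pi}{2 a^{2}},$$
so $\int_{0}^{\infty} \frac{7}{\left(a^{2} + s^{2}\right)^{2}} \, ds = \frac{7 \pi}{4 a^{3}}$.

Repeating — each differentiation of $1/(s^2+a^2)^j$ produces $-2ja/(s^2+a^2)^{j+1}$ — and dividing through by $-2ja$ at each step yields, after $3$ differentiations in total,
$$\int_{0}^{\infty} \frac{7}{\left(a^{2} + s^{2}\right)^{4}} \, ds = \frac{35 \pi}{32 a^{7}}.$$

Setting $a = \frac{7}{6}$:
$$I = \frac{43740 \pi}{117649}.$$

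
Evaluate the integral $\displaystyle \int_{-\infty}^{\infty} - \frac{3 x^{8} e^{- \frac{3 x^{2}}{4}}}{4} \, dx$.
$- \frac{280 \sqrt{3} \sqrt{\pi}}{27}$

Begin with the known integral
$$J(a) = \int_{-\infty}^{\infty} - \frac{3 e^{- a x^{2}}}{4} \, dx = - \frac{3 \sqrt{\pi}}{4 \sqrt{a}}.$$

Differentiating under the integral sign brings down a factor of $(-x^2)$:
$$\frac{dJ}{da} = \int_{-\infty}^{\infty} \frac{3 x^{2} e^{- a x^{2}}}{4} \, dx = \frac{3 \sqrt{\pi}}{8 a^{\frac{3}{2}}}.$$

Repeating $4$ times in total — each differentiation brings down another $(-x^2)$ — gives
$$\frac{d^{4}J}{da^{4}} = \int_{-\infty}^{\infty} - \frac{3 x^{8} e^{- a x^{2}}}{4} \, dx = - \frac{315 \sqrt{\pi}}{64 a^{\frac{9}{2}}},$$
and the integrand here is exactly the target integrand, so $I = - \frac{315 \sqrt{\pi}}{64 a^{\frac{9}{2}}}$.

Setting $a = \frac{3}{4}$:
$$I = - \frac{280 \sqrt{3} \sqrt{\pi}}{27}.$$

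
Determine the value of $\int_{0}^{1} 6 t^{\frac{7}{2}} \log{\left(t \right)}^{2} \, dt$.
$\frac{32}{243}$

Begin with the known integral
$$J(a) = \int_{0}^{1} 6 t^{a} \, dt = \frac{6}{a + 1}.$$

Differentiating under the integral sign brings down a factor of $\ln t$:
$$\frac{dJ}{da} = \int_{0}^{1} 6 t^{a} \log{\left(t \right)} \, dt = - \frac{6}{\left(a + 1\right)^{2}}.$$

Repeating twice in total — each differentiation brings down another $\ln t$ — gives
$$\frac{d^{2}J}{da^{2}} = \int_{0}^{1} 6 t^{a} \log{\left(t \right)}^{2} \, dt = \frac{12}{\left(a + 1\right)^{3}},$$
and the integrand here is exactly the target integrand, so $I = \frac{12}{\left(a + 1\right)^{3}}$.

Setting $a = \frac{7}{2}$:
$$I = \frac{32}{243}.$$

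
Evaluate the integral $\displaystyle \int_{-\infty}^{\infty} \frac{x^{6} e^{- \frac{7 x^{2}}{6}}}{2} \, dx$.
$\frac{405 \sqrt{42} \sqrt{\pi}}{4802}$

Begin with the known integral
$$J(a) = \int_{-\infty}^{\infty} \frac{e^{- a x^{2}}}{2} \, dx = \frac{\sqrt{\pi}}{2 \sqrt{a}}.$$

Differentiating under the integral sign brings down a factor of $(-x^2)$:
$$\frac{dJ}{da} = \int_{-\infty}^{\infty} - \frac{x^{2} e^{- a x^{2}}}{2} \, dx = - \frac{\sqrt{\pi}}{4 a^{\frac{3}{2}}}.$$

Repeating $3$ times in total — each differentiation brings down another $(-x^2)$ — gives
$$\frac{d^{3}J}{da^{3}} = \int_{-\infty}^{\infty} - \frac{x^{6} e^{- a x^{2}}}{2} \, dx = - \frac{15 \sqrt{\pi}}{16 a^{\frac{7}{2}}},$$
and the integrand here is $(-1)^{3}$ times the target integrand, so $I = (-1)^{3}\,\frac{d^{3}J}{da^{3}} = \frac{15 \sqrt{\pi}}{16 a^{\frac{7}{2}}}$.

Setting $a = \frac{7}{6}$:
$$I = \frac{405 \sqrt{42} \sqrt{\pi}}{4802}.$$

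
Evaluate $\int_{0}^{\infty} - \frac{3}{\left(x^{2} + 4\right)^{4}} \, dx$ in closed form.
$- \frac{15 \pi}{4096}$

Start from the standard arctangent integral
$$J(a) = \int_{0}^{\infty} - \frac{3}{a^{2} + x^{2}} \, dx = - \frac{3 \pi}{2 a}.$$

Differentiating under the integral sign with respect to $a$,
$$\frac{dJ}{da} = \int_{0}^{\infty} \frac{6 a}{\left(a^{2} + x^{2}\right)^{2}} \, dx = \frac{3 \pi}{2 a^{2}},$$
so $\int_{0}^{\infty} - \frac{3}{\left(a^{2} + x^{2}\right)^{2}} \, dx = - \frac{3 \pi}{4 a^{3}}$.

Repeating — each differentiation of $1/(x^2+a^2)^j$ produces $-2ja/(x^2+a^2)^{j+1}$ — and dividing through by $-2ja$ at each step yields, after $3$ differentiations in total,
$$\int_{0}^{\infty} - \frac{3}{\left(a^{2} + x^{2}\right)^{4}} \, dx = - \frac{15 \pi}{32 a^{7}}.$$

Setting $a = 2$:
$$I = - \frac{15 \pi}{4096}.$$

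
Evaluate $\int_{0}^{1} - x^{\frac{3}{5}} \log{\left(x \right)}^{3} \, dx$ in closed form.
$\frac{1875}{2048}$

Consider the simpler parametrised integral
$$J(a) = \int_{0}^{1} - x^{a} \, dx = - \frac{1}{a + 1}.$$

Differentiating under the integral sign brings down a factor of $\ln x$:
$$\frac{dJ}{da} = \int_{0}^{1} - x^{a} \log{\left(x \right)} \, dx = \frac{1}{\left(a + 1\right)^{2}}.$$

Repeating $3$ times in total — each differentiation brings down another $\ln x$ — gives
$$\frac{d^{3}J}{da^{3}} = \int_{0}^{1} - x^{a} \log{\left(x \right)}^{3} \, dx = \frac{6}{\left(a + 1\right)^{4}},$$
and the integrand here is exactly the target integrand, so $I = \frac{6}{\left(a + 1\right)^{4}}$.

Setting $a = \frac{3}{5}$:
$$I = \frac{1875}{2048}.$$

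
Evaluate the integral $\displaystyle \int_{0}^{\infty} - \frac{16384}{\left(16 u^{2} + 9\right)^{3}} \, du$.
$- \frac{256 \pi}{81}$

Recall the elementary integral
$$J(a) = \int_{0}^{\infty} - \frac{4}{a^{2} + u^{2}} \, du = - \frac{2 \pi}{a}.$$

Differentiating under the integral sign with respect to $a$,
$$\frac{dJ}{da} = \int_{0}^{\infty} \frac{8 a}{\left(a^{2} + u^{2}\right)^{2}} \, du = \frac{2 \pi}{a^{2}},$$
so $\int_{0}^{\infty} - \frac{4}{\left(a^{2} + u^{2}\right)^{2}} \, du = - \frac{\pi}{a^{3}}$.

Repeating — each differentiation of $1/(u^2+a^2)^j$ produces $-2ja/(u^2+a^2)^{j+1}$ — and dividing through by $-2ja$ at each step yields, after $2$ differentiations in total,
$$\int_{0}^{\infty} - \frac{4}{\left(a^{2} + u^{2}\right)^{3}} \, du = - \frac{3 \pi}{4 a^{5}}.$$

Setting $a = \frac{3}{4}$:
$$I = - \frac{256 \pi}{81}.$$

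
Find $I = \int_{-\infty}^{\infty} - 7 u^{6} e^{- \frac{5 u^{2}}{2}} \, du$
$- \frac{21 \sqrt{10} \sqrt{\pi}}{125}$

Start from the elementary integral
$$J(a) = \int_{-\infty}^{\infty} - 7 e^{- a u^{2}} \, du = - \frac{7 \sqrt{\pi}}{\sqrt{a}}.$$

Differentiating under the integral sign brings down a factor of $(-u^2)$:
$$\frac{dJ}{da} = \int_{-\infty}^{\infty} 7 u^{2} e^{- a u^{2}} \, du = \frac{7 \sqrt{\pi}}{2 a^{\frac{3}{2}}}.$$

Repeating $3$ times in total — each differentiation brings down another $(-u^2)$ — gives
$$\frac{d^{3}J}{da^{3}} = \int_{-\infty}^{\infty} 7 u^{6} e^{- a u^{2}} \, du = \frac{105 \sqrt{\pi}}{8 a^{\frac{7}{2}}},$$
and the integrand here is $(-1)^{3}$ times the target integrand, so $I = (-1)^{3}\,\frac{d^{3}J}{da^{3}} = - \frac{105 \sqrt{\pi}}{8 a^{\frac{7}{2}}}$.

Setting $a = \frac{5}{2}$:
$$I = - \frac{21 \sqrt{10} \sqrt{\pi}}{125}.$$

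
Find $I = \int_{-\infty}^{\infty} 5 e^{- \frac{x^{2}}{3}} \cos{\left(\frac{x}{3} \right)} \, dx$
$\frac{5 \sqrt{3} \sqrt{\pi}}{e^{\frac{1}{12}}}$

Let $b$ denote the cosine frequency and define $I(b) = \int_{-\infty}^{\infty} 5 e^{- \frac{x^{2}}{3}} \cos{\left(b x \right)} \, dx$.

Differentiating under the integral sign,
$$I'(b) = \int_{-\infty}^{\infty} - 5 x e^{- \frac{x^{2}}{3}} \sin{\left(b x \right)} \, dx.$$

Integrate $\int_{-\infty}^{\infty} x \sin(b x)\, e^{- \frac{x^{2}}{3}}\, dx$ by parts with $u = \sin(b x)$ and $dv = x\, e^{- \frac{x^{2}}{3}}\, dx$, giving $v = - \frac{3 e^{- \frac{x^{2}}{3}}}{2}$. The boundary term vanishes and
$$\int_{-\infty}^{\infty} x \sin(b x)\, e^{- \frac{x^{2}}{3}}\, dx = \frac{3 b}{2} \int_{-\infty}^{\infty} \cos(b x)\, e^{- \frac{x^{2}}{3}}\, dx,$$
so $I'(b) = - \frac{3 b}{2}\, I(b)$.

This is a separable first-order ODE; solving with the initial condition $I(0) = \int_{-\infty}^{\infty} 5 e^{- \frac{x^{2}}{3}}\,dx = 5 \sqrt{3} \sqrt{\pi}$ gives
$$I(b) = 5 \sqrt{3} \sqrt{\pi} e^{- \frac{3 b^{2}}{4}}.$$

Setting $b = \frac{1}{3}$:
$$I = \frac{5 \sqrt{3} \sqrt{\pi}}{e^{\frac{1}{12}}}.$$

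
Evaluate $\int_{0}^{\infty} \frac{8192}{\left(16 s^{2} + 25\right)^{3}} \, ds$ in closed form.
$\frac{384 \pi}{3125}$

Begin with the known result
$$J(a) = \int_{0}^{\infty} \frac{2}{a^{2} + s^{2}} \, ds = \frac{\pi}{a}.$$

Differentiating under the integral sign with respect to $a$,
$$\frac{dJ}{da} = \int_{0}^{\infty} - \frac{4 a}{\left(a^{2} + s^{2}\right)^{2}} \, ds = - \frac{\pi}{a^{2}},$$
so $\int_{0}^{\infty} \frac{2}{\left(a^{2} + s^{2}\right)^{2}} \, ds = \frac{\pi}{2 a^{3}}$.

Repeating — each differentiation of $1/(s^2+a^2)^j$ produces $-2ja/(s^2+a^2)^{j+1}$ — and dividing through by $-2ja$ at each step yields, after $2$ differentiations in total,
$$\int_{0}^{\infty} \frac{2}{\left(a^{2} + s^{2}\right)^{3}} \, ds = \frac{3 \pi}{8 a^{5}}.$$

Setting $a = \frac{5}{4}$:
$$I = \frac{384 \pi}{3125}.$$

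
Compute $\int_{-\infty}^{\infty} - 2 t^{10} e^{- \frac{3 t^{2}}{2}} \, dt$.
$- \frac{70 \sqrt{6} \sqrt{\pi}}{27}$

Begin with the known integral
$$J(a) = \int_{-\infty}^{\infty} - 2 e^{- a t^{2}} \, dt = - \frac{2 \sqrt{\pi}}{\sqrt{a}}.$$

Differentiating under the integral sign brings down a factor of $(-t^2)$:
$$\frac{dJ}{da} = \int_{-\infty}^{\infty} 2 t^{2} e^{- a t^{2}} \, dt = \frac{\sqrt{\pi}}{a^{\frac{3}{2}}}.$$

Repeating $5$ times in total — each differentiation brings down another $(-t^2)$ — gives
$$\frac{d^{5}J}{da^{5}} = \int_{-\infty}^{\infty} 2 t^{10} e^{- a t^{2}} \, dt = \frac{945 \sqrt{\pi}}{16 a^{\frac{11}{2}}},$$
and the integrand here is $(-1)^{5}$ times the target integrand, so $I = (-1)^{5}\,\frac{d^{5}J}{da^{5}} = - \frac{945 \sqrt{\pi}}{16 a^{\frac{11}{2}}}$.

Setting $a = \frac{3}{2}$:
$$I = - \frac{70 \sqrt{6} \sqrt{\pi}}{27}.$$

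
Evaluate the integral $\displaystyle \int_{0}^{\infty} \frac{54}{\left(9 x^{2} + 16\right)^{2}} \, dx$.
$\frac{9 \pi}{128}$

Begin with the known result
$$J(a) = \int_{0}^{\infty} \frac{2}{3 \left(a^{2} + x^{2}\right)} \, dx = \frac{\pi}{3 a}.$$

Differentiating under the integral sign with respect to $a$,
$$\frac{dJ}{da} = \int_{0}^{\infty} - \frac{4 a}{3 \left(a^{2} + x^{2}\right)^{2}} \, dx = - \frac{\pi}{3 a^{2}},$$
so $\int_{0}^{\infty} \frac{2}{3 \left(a^{2} + x^{2}\right)^{2}} \, dx = \frac{\pi}{6 a^{3}}$.

Setting $a = \frac{4}{3}$:
$$I = \frac{9 \pi}{128}.$$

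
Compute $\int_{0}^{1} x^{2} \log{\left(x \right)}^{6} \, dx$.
$\frac{80}{243}$

Start from the elementary integral
$$J(a) = \int_{0}^{1} x^{a} \, dx = \frac{1}{a + 1}.$$

Differentiating under the integral sign brings down a factor of $\ln x$:
$$\frac{dJ}{da} = \int_{0}^{1} x^{a} \log{\left(x \right)} \, dx = - \frac{1}{\left(a + 1\right)^{2}}.$$

Repeating $6$ times in total — each differentiation brings down another $\ln x$ — gives
$$\frac{d^{6}J}{da^{6}} = \int_{0}^{1} x^{a} \log{\left(x \right)}^{6} \, dx = \frac{720}{\left(a + 1\right)^{7}},$$
and the integrand here is exactly the target integrand, so $I = \frac{720}{\left(a + 1\right)^{7}}$.

Setting $a = 2$:
$$I = \frac{80}{243}.$$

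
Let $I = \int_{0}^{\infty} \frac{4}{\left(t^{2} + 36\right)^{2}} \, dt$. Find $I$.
$\frac{\pi}{216}$

Begin with the known result
$$J(a) = \int_{0}^{\infty} \frac{4}{a^{2} + t^{2}} \, dt = \frac{2 \pi}{a}.$$

Differentiating under the integral sign with respect to $a$,
$$\frac{dJ}{da} = \int_{0}^{\infty} - \frac{8 a}{\left(a^{2} + t^{2}\right)^{2}} \, dt = - \frac{2 \pi}{a^{2}},$$
so $\int_{0}^{\infty} \frac{4}{\left(a^{2} + t^{2}\right)^{2}} \, dt = \frac{\pi}{a^{3}}$.

Setting $a = 6$:
$$I = \frac{\pi}{216}.$$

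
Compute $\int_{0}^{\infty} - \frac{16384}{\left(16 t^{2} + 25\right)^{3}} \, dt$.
$- \frac{768 \pi}{3125}$

Recall the elementary integral
$$J(a) = \int_{0}^{\infty} - \frac{4}{a^{2} + t^{2}} \, dt = - \frac{2 \pi}{a}.$$

Differentiating under the integral sign with respect to $a$,
$$\frac{dJ}{da} = \int_{0}^{\infty} \frac{8 a}{\left(a^{2} + t^{2}\right)^{2}} \, dt = \frac{2 \pi}{a^{2}},$$
so $\int_{0}^{\infty} - \frac{4}{\left(a^{2} + t^{2}\right)^{2}} \, dt = - \frac{\pi}{a^{3}}$.

Repeating — each differentiation of $1/(t^2+a^2)^j$ produces $-2ja/(t^2+a^2)^{j+1}$ — and dividing through by $-2ja$ at each step yields, after $2$ differentiations in total,
$$\int_{0}^{\infty} - \frac{4}{\left(a^{2} + t^{2}\right)^{3}} \, dt = - \frac{3 \pi}{4 a^{5}}.$$

Setting $a = \frac{5}{4}$:
$$I = - \frac{768 \pi}{3125}.$$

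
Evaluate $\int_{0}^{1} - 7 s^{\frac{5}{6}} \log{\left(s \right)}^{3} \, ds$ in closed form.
$\frac{54432}{14641}$

Start from the elementary integral
$$J(a) = \int_{0}^{1} - 7 s^{a} \, ds = - \frac{7}{a + 1}.$$

Differentiating under the integral sign brings down a factor of $\ln s$:
$$\frac{dJ}{da} = \int_{0}^{1} - 7 s^{a} \log{\left(s \right)} \, ds = \frac{7}{\left(a + 1\right)^{2}}.$$

Repeating $3$ times in total — each differentiation brings down another $\ln s$ — gives
$$\frac{d^{3}J}{da^{3}} = \int_{0}^{1} - 7 s^{a} \log{\left(s \right)}^{3} \, ds = \frac{42}{\left(a + 1\right)^{4}},$$
and the integrand here is exactly the target integrand, so $I = \frac{42}{\left(a + 1\right)^{4}}$.

Setting $a = \frac{5}{6}$:
$$I = \frac{54432}{14641}.$$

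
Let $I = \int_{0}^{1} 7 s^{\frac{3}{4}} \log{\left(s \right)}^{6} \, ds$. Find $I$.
$\frac{11796480}{117649}$

Start from the elementary integral
$$J(a) = \int_{0}^{1} 7 s^{a} \, ds = \frac{7}{a + 1}.$$

Differentiating under the integral sign brings down a factor of $\ln s$:
$$\frac{dJ}{da} = \int_{0}^{1} 7 s^{a} \log{\left(s \right)} \, ds = - \frac{7}{\left(a + 1\right)^{2}}.$$

Repeating $6$ times in total — each differentiation brings down another $\ln s$ — gives
$$\frac{d^{6}J}{da^{6}} = \int_{0}^{1} 7 s^{a} \log{\left(s \right)}^{6} \, ds = \frac{5040}{\left(a + 1\right)^{7}},$$
and the integrand here is exactly the target integrand, so $I = \frac{5040}{\left(a + 1\right)^{7}}$.

Setting $a = \frac{3}{4}$:
$$I = \frac{11796480}{117649}.$$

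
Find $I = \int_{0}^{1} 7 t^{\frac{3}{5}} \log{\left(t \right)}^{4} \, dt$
$\frac{65625}{4096}$

Start from the elementary integral
$$J(a) = \int_{0}^{1} 7 t^{a} \, dt = \frac{7}{a + 1}.$$

Differentiating under the integral sign brings down a factor of $\ln t$:
$$\frac{dJ}{da} = \int_{0}^{1} 7 t^{a} \log{\left(t \right)} \, dt = - \frac{7}{\left(a + 1\right)^{2}}.$$

Repeating $4$ times in total — each differentiation brings down another $\ln t$ — gives
$$\frac{d^{4}J}{da^{4}} = \int_{0}^{1} 7 t^{a} \log{\left(t \right)}^{4} \, dt = \frac{168}{\left(a + 1\right)^{5}},$$
and the integrand here is exactly the target integrand, so $I = \frac{168}{\left(a + 1\right)^{5}}$.

Setting $a = \frac{3}{5}$:
$$I = \frac{65625}{4096}.$$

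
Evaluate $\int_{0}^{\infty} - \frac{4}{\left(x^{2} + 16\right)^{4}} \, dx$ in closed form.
$- \frac{5 \pi}{131072}$

Recall the elementary integral
$$J(a) = \int_{0}^{\infty} - \frac{4}{a^{2} + x^{2}} \, dx = - \frac{2 \pi}{a}.$$

Differentiating under the integral sign with respect to $a$,
$$\frac{dJ}{da} = \int_{0}^{\infty} \frac{8 a}{\left(a^{2} + x^{2}\right)^{2}} \, dx = \frac{2 \pi}{a^{2}},$$
so $\int_{0}^{\infty} - \frac{4}{\left(a^{2} + x^{2}\right)^{2}} \, dx = - \frac{\pi}{a^{3}}$.

Repeating — each differentiation of $1/(x^2+a^2)^j$ produces $-2ja/(x^2+a^2)^{j+1}$ — and dividing through by $-2ja$ at each step yields, after $3$ differentiations in total,
$$\int_{0}^{\infty} - \frac{4}{\left(a^{2} + x^{2}\right)^{4}} \, dx = - \frac{5 \pi}{8 a^{7}}.$$

Setting $a = 4$:
$$I = - \frac{5 \pi}{131072}.$$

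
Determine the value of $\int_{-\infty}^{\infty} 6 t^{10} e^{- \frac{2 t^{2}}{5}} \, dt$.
$\frac{8859375 \sqrt{10} \sqrt{\pi}}{1024}$

Consider the simpler parametrised integral
$$J(a) = \int_{-\infty}^{\infty} 6 e^{- a t^{2}} \, dt = \frac{6 \sqrt{\pi}}{\sqrt{a}}.$$

Differentiating under the integral sign brings down a factor of $(-t^2)$:
$$\frac{dJ}{da} = \int_{-\infty}^{\infty} - 6 t^{2} e^{- a t^{2}} \, dt = - \frac{3 \sqrt{\pi}}{a^{\frac{3}{2}}}.$$

Repeating $5$ times in total — each differentiation brings down another $(-t^2)$ — gives
$$\frac{d^{5}J}{da^{5}} = \int_{-\infty}^{\infty} - 6 t^{10} e^{- a t^{2}} \, dt = - \frac{2835 \sqrt{\pi}}{16 a^{\frac{11}{2}}},$$
and the integrand here is $(-1)^{5}$ times the target integrand, so $I = (-1)^{5}\,\frac{d^{5}J}{da^{5}} = \frac{2835 \sqrt{\pi}}{16 a^{\frac{11}{2}}}$.

Setting $a = \frac{2}{5}$:
$$I = \frac{8859375 \sqrt{10} \sqrt{\pi}}{1024}.$$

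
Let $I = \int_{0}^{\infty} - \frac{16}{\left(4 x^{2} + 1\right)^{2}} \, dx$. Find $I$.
$- 2 \pi$

Start from the standard arctangent integral
$$J(a) = \int_{0}^{\infty} - \frac{1}{a^{2} + x^{2}} \, dx = - \frac{\pi}{2 a}.$$

Differentiating under the integral sign with respect to $a$,
$$\frac{dJ}{da} = \int_{0}^{\infty} \frac{2 a}{\left(a^{2} + x^{2}\right)^{2}} \, dx = \frac{\pi}{2 a^{2}},$$
so $\int_{0}^{\infty} - \frac{1}{\left(a^{2} + x^{2}\right)^{2}} \, dx = - \frac{\pi}{4 a^{3}}$.

Setting $a = \frac{1}{2}$:
$$I = - 2 \pi.$$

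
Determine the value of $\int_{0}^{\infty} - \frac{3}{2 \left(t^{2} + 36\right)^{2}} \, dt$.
$- \frac{\pi}{576}$

Recall the elementary integral
$$J(a) = \int_{0}^{\infty} - \frac{3}{2 \left(a^{2} + t^{2}\right)} \, dt = - \frac{3 \pi}{4 a}.$$

Differentiating under the integral sign with respect to $a$,
$$\frac{dJ}{da} = \int_{0}^{\infty} \frac{3 a}{\left(a^{2} + t^{2}\right)^{2}} \, dt = \frac{3 \pi}{4 a^{2}},$$
so $\int_{0}^{\infty} - \frac{3}{2 \left(a^{2} + t^{2}\right)^{2}} \, dt = - \frac{3 \pi}{8 a^{3}}$.

Setting $a = 6$:
$$I = - \frac{\pi}{576}.$$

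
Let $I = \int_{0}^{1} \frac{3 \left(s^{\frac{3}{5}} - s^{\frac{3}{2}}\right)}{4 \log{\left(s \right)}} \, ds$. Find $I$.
$\log{\left(\frac{8 \sqrt{5}}{25} \right)}$

Introduce a parameter $a$ in the exponent: let $I(a) = \int_{0}^{1} \frac{3 \left(- s^{\frac{3}{2}} + s^{a}\right)}{4 \log{\left(s \right)}} \, ds$.

Since $\dfrac{\partial}{\partial a}\,s^{a} = s^{a} \ln s$, the $\ln s$ in the denominator cancels and
$$\frac{dI}{da} = \int_{0}^{1} \frac{3}{4} s^{a} \, ds = \frac{3}{4} \left[\frac{s^{a+1}}{a+1}\right]_0^1 = \frac{3}{4 \left(a + 1\right)}.$$

Integrating with respect to $a$ gives $I(a) = \log{\left(\frac{2^{\frac{3}{4}} \sqrt[4]{5} \left(a + 1\right)^{\frac{3}{4}}}{5} \right)} + C$.

At $a = \frac{3}{2}$ the integrand is identically $0$, so $I(\frac{3}{2}) = 0$. The closed form gives $0$, hence $C = 0$.

Setting $a = \frac{3}{5}$:
$$I = \log{\left(\frac{8 \sqrt{5}}{25} \right)}.$$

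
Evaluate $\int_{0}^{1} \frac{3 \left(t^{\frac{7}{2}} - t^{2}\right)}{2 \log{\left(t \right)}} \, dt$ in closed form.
$\log{\left(\frac{3 \sqrt{6}}{4} \right)}$

Introduce a parameter $a$ in the exponent: let $I(a) = \int_{0}^{1} \frac{3 \left(- t^{2} + t^{a}\right)}{2 \log{\left(t \right)}} \, dt$.

Since $\dfrac{\partial}{\partial a}\,t^{a} = t^{a} \ln t$, the $\ln t$ in the denominator cancels and
$$\frac{dI}{da} = \int_{0}^{1} \frac{3}{2} t^{a} \, dt = \frac{3}{2} \left[\frac{t^{a+1}}{a+1}\right]_0^1 = \frac{3}{2 \left(a + 1\right)}.$$

Integrating with respect to $a$ gives $I(a) = \frac{3 \log{\left(a + 1 \right)}}{2} - \frac{3 \log{\left(3 \right)}}{2} + C$.

At $a = 2$ the integrand is identically $0$, so $I(2) = 0$. The closed form gives $0$, hence $C = 0$.

Setting $a = \frac{7}{2}$:
$$I = \log{\left(\frac{3 \sqrt{6}}{4} \right)}.$$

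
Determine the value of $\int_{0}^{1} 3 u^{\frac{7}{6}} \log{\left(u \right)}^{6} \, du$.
$\frac{604661760}{62748517}$

Begin with the known integral
$$J(a) = \int_{0}^{1} 3 u^{a} \, du = \frac{3}{a + 1}.$$

Differentiating under the integral sign brings down a factor of $\ln u$:
$$\frac{dJ}{da} = \int_{0}^{1} 3 u^{a} \log{\left(u \right)} \, du = - \frac{3}{\left(a + 1\right)^{2}}.$$

Repeating $6$ times in total — each differentiation brings down another $\ln u$ — gives
$$\frac{d^{6}J}{da^{6}} = \int_{0}^{1} 3 u^{a} \log{\left(u \right)}^{6} \, du = \frac{2160}{\left(a + 1\right)^{7}},$$
and the integrand here is exactly the target integrand, so $I = \frac{2160}{\left(a + 1\right)^{7}}$.

Setting $a = \frac{7}{6}$:
$$I = \frac{604661760}{62748517}.$$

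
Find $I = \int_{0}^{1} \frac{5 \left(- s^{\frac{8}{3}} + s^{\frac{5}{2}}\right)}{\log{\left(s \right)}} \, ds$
$\log{\left(\frac{4084101}{5153632} \right)}$

Introduce a parameter $a$ in the exponent: let $I(a) = \int_{0}^{1} \frac{5 \left(- s^{\frac{8}{3}} + s^{a}\right)}{\log{\left(s \right)}} \, ds$.

Since $\dfrac{\partial}{\partial a}\,s^{a} = s^{a} \ln s$, the $\ln s$ in the denominator cancels and
$$\frac{dI}{da} = \int_{0}^{1} 5 s^{a} \, ds = 5 \left[\frac{s^{a+1}}{a+1}\right]_0^1 = \frac{5}{a + 1}.$$

Integrating with respect to $a$ gives $I(a) = \log{\left(\frac{243 \left(a + 1\right)^{5}}{161051} \right)} + C$.

At $a = \frac{8}{3}$ the integrand is identically $0$, so $I(\frac{8}{3}) = 0$. The closed form gives $0$, hence $C = 0$.

Setting $a = \frac{5}{2}$:
$$I = \log{\left(\frac{4084101}{5153632} \right)}.$$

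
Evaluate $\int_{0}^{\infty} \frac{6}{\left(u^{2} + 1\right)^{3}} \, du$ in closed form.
$\frac{9 \pi}{8}$

Begin with the known result
$$J(a) = \int_{0}^{\infty} \frac{6}{a^{2} + u^{2}} \, du = \frac{3 \pi}{a}.$$

Differentiating under the integral sign with respect to $a$,
$$\frac{dJ}{da} = \int_{0}^{\infty} - \frac{12 a}{\left(a^{2} + u^{2}\right)^{2}} \, du = - \frac{3 \pi}{a^{2}},$$
so $\int_{0}^{\infty} \frac{6}{\left(a^{2} + u^{2}\right)^{2}} \, du = \frac{3 \pi}{2 a^{3}}$.

Repeating — each differentiation of $1/(u^2+a^2)^j$ produces $-2ja/(u^2+a^2)^{j+1}$ — and dividing through by $-2ja$ at each step yields, after $2$ differentiations in total,
$$\int_{0}^{\infty} \frac{6}{\left(a^{2} + u^{2}\right)^{3}} \, du = \frac{9 \pi}{8 a^{5}}.$$

Setting $a = 1$:
$$I = \frac{9 \pi}{8}.$$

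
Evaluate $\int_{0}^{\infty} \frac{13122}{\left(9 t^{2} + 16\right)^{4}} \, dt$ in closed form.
$\frac{10935 \pi}{262144}$

Start from the standard arctangent integral
$$J(a) = \int_{0}^{\infty} \frac{2}{a^{2} + t^{2}} \, dt = \frac{\pi}{a}.$$

Differentiating under the integral sign with respect to $a$,
$$\frac{dJ}{da} = \int_{0}^{\infty} - \frac{4 a}{\left(a^{2} + t^{2}\right)^{2}} \, dt = - \frac{\pi}{a^{2}},$$
so $\int_{0}^{\infty} \frac{2}{\left(a^{2} + t^{2}\right)^{2}} \, dt = \frac{\pi}{2 a^{3}}$.

Repeating — each differentiation of $1/(t^2+a^2)^j$ produces $-2ja/(t^2+a^2)^{j+1}$ — and dividing through by $-2ja$ at each step yields, after $3$ differentiations in total,
$$\int_{0}^{\infty} \frac{2}{\left(a^{2} + t^{2}\right)^{4}} \, dt = \frac{5 \pi}{16 a^{7}}.$$

Setting $a = \frac{4}{3}$:
$$I = \frac{10935 \pi}{262144}.$$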